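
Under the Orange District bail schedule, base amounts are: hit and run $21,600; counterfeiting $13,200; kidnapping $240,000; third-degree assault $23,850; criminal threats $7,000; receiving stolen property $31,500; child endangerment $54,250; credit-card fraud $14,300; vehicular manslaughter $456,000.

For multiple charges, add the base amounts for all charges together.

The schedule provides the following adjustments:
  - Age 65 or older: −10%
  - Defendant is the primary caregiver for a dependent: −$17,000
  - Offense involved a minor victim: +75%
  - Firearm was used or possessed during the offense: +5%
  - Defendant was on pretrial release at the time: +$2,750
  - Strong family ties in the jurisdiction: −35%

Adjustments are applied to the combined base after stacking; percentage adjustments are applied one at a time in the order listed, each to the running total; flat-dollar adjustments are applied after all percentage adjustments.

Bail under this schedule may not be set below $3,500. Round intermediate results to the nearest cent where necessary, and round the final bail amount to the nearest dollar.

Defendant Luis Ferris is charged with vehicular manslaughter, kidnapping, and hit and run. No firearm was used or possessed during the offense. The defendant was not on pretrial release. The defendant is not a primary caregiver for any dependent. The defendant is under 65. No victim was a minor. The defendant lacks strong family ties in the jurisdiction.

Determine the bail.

Base amounts from the schedule: vehicular manslaughter $456,000; kidnapping $240,000; hit and run $21,600.
Stacking rule: sum of all bases. $456,000 + $240,000 + $21,600 = $717,600.
No adjustment factors apply to this defendant.
$717,600 is at or above the $3,500 minimum.

$717,600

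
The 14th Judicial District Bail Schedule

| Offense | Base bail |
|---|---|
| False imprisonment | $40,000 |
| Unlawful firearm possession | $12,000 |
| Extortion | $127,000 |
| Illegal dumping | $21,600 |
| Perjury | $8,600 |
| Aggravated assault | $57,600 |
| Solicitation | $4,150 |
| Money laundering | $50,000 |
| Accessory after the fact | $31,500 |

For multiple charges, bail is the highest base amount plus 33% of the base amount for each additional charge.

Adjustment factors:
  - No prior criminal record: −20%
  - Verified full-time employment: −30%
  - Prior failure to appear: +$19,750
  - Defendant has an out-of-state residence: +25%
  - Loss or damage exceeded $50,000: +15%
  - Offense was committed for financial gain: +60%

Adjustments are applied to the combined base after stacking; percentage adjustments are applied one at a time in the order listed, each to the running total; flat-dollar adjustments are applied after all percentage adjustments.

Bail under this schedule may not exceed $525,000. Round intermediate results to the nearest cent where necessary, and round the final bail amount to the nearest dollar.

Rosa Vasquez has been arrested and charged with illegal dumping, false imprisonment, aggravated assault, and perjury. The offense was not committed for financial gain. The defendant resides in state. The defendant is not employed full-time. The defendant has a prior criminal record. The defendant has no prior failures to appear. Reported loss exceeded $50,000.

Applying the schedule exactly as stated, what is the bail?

Base amounts from the schedule: illegal dumping $21,600; false imprisonment $40,000; aggravated assault $57,600; perjury $8,600.
Stacking rule: highest base plus 33% of each additional charge. Highest is aggravated assault at $57,600. Additional: $21,600 × 33% = $7,128; $40,000 × 33% = $13,200; $8,600 × 33% = $2,838. Combined base = $57,600 + $23,166 = $80,766.
Loss or damage exceeded $50,000 (+15%): $80,766 × 1.15 = $92,880.90.
$92,880.90 is within the $525,000 maximum.
Rounded to the nearest dollar: $92,881.

$92,881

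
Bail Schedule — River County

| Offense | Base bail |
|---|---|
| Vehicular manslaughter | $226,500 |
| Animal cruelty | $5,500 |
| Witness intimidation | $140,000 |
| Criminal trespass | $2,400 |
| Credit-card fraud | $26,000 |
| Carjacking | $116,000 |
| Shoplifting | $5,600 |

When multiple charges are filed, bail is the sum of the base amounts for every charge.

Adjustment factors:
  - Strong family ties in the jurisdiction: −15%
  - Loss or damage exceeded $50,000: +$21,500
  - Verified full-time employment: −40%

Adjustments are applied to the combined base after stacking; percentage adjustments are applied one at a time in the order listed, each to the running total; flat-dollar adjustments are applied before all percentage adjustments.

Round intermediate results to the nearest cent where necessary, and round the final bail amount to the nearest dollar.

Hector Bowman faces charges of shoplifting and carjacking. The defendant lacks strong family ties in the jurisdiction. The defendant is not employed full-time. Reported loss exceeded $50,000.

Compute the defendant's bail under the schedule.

$143,100

Base amounts from the schedule: shoplifting $5,600; carjacking $116,000.
Stacking rule: sum of all bases. $5,600 + $116,000 = $121,600.
Loss or damage exceeded $50,000 (+$21,500 flat): $121,600 + $21,500 = $143,100.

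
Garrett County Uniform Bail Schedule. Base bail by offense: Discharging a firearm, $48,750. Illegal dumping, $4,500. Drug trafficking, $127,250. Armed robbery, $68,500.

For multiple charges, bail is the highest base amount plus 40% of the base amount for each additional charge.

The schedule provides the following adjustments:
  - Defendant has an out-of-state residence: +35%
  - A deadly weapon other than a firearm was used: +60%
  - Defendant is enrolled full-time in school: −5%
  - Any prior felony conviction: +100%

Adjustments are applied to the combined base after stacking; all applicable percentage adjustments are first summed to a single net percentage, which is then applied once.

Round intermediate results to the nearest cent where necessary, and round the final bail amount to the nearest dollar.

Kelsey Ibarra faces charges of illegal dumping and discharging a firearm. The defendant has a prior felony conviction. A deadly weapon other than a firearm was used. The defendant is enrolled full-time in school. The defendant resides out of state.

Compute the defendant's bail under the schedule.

Base amounts from the schedule: illegal dumping $4,500; discharging a firearm $48,750.
Stacking rule: highest base plus 40% of each additional charge. Highest is discharging a firearm at $48,750. Additional: $4,500 × 40% = $1,800. Combined base = $48,750 + $1,800 = $50,550.
Net percentage adjustment: +35% +60% −5% +100% = +190%. $50,550 × 2.9 = $146,595.

$146,595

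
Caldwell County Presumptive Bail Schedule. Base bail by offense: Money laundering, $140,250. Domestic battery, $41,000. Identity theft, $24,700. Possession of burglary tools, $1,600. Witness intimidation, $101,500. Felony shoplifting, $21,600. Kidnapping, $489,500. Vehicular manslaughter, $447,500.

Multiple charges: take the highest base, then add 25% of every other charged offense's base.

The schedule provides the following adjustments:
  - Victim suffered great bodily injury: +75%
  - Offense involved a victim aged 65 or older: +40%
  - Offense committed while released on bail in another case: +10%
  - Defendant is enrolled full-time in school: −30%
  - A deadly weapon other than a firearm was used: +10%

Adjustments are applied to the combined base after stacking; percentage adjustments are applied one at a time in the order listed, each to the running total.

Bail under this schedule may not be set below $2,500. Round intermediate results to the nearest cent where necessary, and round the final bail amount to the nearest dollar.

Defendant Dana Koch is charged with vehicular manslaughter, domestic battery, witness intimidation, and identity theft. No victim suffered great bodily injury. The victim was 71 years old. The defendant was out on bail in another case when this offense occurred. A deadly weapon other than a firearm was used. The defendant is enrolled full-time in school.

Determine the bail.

Base amounts from the schedule: vehicular manslaughter $447,500; domestic battery $41,000; witness intimidation $101,500; identity theft $24,700.
Stacking rule: highest base plus 25% of each additional charge. Highest is vehicular manslaughter at $447,500. Additional: $41,000 × 25% = $10,250; $101,500 × 25% = $25,375; $24,700 × 25% = $6,175. Combined base = $447,500 + $41,800 = $489,300.
Offense involved a victim aged 65 or older (+40%): $489,300 × 1.4 = $685,020.
Offense committed while released on bail in another case (+10%): $685,020 × 1.1 = $753,522.
Defendant is enrolled full-time in school (−30%): $753,522 × 0.7 = $527,465.40.
A deadly weapon other than a firearm was used (+10%): $527,465.40 × 1.1 = $580,211.94.
$580,211.94 is at or above the $2,500 minimum.
Rounded to the nearest dollar: $580,212.

$580,212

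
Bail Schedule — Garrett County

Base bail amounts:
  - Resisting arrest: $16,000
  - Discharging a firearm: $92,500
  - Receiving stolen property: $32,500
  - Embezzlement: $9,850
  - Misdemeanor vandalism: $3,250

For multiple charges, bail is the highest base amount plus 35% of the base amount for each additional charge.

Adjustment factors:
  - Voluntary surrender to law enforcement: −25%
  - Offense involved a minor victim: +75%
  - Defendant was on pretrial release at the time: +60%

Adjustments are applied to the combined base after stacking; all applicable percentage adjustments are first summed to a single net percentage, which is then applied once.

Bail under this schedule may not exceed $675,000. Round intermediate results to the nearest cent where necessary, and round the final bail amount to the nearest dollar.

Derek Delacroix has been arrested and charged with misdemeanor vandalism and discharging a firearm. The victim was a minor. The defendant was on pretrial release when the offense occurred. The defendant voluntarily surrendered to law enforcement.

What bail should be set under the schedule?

$196,639

Base amounts from the schedule: misdemeanor vandalism $3,250; discharging a firearm $92,500.
Stacking rule: highest base plus 35% of each additional charge. Highest is discharging a firearm at $92,500. Additional: $3,250 × 35% = $1,137.50. Combined base = $92,500 + $1,137.50 = $93,637.50.
Net percentage adjustment: −25% +75% +60% = +110%. $93,637.50 × 2.1 = $196,638.75.
$196,638.75 is within the $675,000 maximum.
Rounded to the nearest dollar: $196,639.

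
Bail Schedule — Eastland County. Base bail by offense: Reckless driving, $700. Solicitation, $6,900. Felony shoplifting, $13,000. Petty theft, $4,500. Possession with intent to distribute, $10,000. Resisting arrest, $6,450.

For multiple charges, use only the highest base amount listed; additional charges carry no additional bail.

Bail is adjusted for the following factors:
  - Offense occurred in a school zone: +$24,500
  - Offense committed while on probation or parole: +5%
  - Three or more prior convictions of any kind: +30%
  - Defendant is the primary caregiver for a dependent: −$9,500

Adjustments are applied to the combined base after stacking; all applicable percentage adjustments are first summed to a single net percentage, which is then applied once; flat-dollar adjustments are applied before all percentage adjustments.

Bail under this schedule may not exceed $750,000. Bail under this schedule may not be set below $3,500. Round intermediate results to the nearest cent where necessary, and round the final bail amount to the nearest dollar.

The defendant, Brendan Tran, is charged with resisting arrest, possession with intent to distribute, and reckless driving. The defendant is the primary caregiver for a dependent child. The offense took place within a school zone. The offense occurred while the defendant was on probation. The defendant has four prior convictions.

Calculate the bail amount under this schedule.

Base amounts from the schedule: resisting arrest $6,450; possession with intent to distribute $10,000; reckless driving $700.
Stacking rule: use the highest base only. Highest is possession with intent to distribute at $10,000. Combined base = $10,000.
Offense occurred in a school zone (+$24,500 flat): $10,000 + $24,500 = $34,500.
Defendant is the primary caregiver for a dependent (−$9,500 flat): $34,500 − $9,500 = $25,000.
Net percentage adjustment: +5% +30% = +35%. $25,000 × 1.35 = $33,750.
$33,750 is within the $750,000 maximum.
$33,750 is at or above the $3,500 minimum.

$33,750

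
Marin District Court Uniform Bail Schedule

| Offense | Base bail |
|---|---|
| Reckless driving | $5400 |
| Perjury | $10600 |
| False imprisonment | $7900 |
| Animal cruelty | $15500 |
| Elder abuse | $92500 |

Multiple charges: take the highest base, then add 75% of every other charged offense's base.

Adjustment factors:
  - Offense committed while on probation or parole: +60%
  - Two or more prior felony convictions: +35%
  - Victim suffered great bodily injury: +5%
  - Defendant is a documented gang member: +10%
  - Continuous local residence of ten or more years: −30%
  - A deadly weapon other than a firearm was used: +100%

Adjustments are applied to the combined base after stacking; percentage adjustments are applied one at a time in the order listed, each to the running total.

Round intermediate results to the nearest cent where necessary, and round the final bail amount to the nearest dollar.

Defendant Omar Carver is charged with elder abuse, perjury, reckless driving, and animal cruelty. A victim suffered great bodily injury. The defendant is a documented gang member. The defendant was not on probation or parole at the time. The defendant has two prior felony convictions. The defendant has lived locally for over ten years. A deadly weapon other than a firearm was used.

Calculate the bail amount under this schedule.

Base amounts from the schedule: elder abuse $92500; perjury $10600; reckless driving $5400; animal cruelty $15500.
Stacking rule: highest base plus 75% of each additional charge. Highest is elder abuse at $92500. Additional: $10600 × 75% = $7950; $5400 × 75% = $4050; $15500 × 75% = $11625. Combined base = $92500 + $23625 = $116125.
Two or more prior felony convictions (+35%): $116125 × 1.35 = $156768.75.
Victim suffered great bodily injury (+5%): $156768.75 × 1.05 = $164607.19.
Defendant is a documented gang member (+10%): $164607.19 × 1.1 = $181067.91.
Continuous local residence of ten or more years (−30%): $181067.91 × 0.7 = $126747.54.
A deadly weapon other than a firearm was used (+100%): $126747.54 × 2 = $253495.08.
Rounded to the nearest dollar: $253495.

$253495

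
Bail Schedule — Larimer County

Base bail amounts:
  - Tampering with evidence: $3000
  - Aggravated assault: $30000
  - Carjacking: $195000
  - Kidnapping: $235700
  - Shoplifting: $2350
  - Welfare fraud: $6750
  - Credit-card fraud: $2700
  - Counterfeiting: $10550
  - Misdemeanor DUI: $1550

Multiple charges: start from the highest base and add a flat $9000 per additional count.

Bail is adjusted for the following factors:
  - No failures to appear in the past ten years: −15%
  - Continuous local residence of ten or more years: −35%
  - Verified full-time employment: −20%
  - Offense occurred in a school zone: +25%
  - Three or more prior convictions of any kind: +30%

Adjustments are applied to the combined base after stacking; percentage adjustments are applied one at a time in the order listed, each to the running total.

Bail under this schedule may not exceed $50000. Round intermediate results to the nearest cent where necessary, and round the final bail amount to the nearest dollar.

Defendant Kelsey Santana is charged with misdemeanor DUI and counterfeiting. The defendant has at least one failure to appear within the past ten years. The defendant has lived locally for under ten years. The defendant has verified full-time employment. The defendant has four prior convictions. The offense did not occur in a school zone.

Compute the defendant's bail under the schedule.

Base amounts from the schedule: misdemeanor DUI $1550; counterfeiting $10550.
Stacking rule: highest base plus $9000 per additional charge. Highest is counterfeiting at $10550; 1 additional charge → +$9000. Combined base = $19550.
Verified full-time employment (−20%): $19550 × 0.8 = $15640.
Three or more prior convictions of any kind (+30%): $15640 × 1.3 = $20332.
$20332 is within the $50000 maximum.

$20332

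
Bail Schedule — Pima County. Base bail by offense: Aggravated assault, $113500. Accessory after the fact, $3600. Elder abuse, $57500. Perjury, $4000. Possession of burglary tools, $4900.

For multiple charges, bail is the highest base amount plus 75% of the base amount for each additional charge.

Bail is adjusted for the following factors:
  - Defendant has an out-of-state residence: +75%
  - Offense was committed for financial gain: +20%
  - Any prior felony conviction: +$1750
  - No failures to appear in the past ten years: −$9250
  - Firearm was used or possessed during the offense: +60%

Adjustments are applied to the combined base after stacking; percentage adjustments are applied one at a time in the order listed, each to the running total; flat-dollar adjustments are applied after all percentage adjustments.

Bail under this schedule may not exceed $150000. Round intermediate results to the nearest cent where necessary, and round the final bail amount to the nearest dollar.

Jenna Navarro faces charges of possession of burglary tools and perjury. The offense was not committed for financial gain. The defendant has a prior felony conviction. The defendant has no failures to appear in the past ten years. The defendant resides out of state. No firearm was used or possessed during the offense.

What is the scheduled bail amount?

$6325

Base amounts from the schedule: possession of burglary tools $4900; perjury $4000.
Stacking rule: highest base plus 75% of each additional charge. Highest is possession of burglary tools at $4900. Additional: $4000 × 75% = $3000. Combined base = $4900 + $3000 = $7900.
Defendant has an out-of-state residence (+75%): $7900 × 1.75 = $13825.
Any prior felony conviction (+$1750 flat): $13825 + $1750 = $15575.
No failures to appear in the past ten years (−$9250 flat): $15575 − $9250 = $6325.
$6325 is within the $150000 maximum.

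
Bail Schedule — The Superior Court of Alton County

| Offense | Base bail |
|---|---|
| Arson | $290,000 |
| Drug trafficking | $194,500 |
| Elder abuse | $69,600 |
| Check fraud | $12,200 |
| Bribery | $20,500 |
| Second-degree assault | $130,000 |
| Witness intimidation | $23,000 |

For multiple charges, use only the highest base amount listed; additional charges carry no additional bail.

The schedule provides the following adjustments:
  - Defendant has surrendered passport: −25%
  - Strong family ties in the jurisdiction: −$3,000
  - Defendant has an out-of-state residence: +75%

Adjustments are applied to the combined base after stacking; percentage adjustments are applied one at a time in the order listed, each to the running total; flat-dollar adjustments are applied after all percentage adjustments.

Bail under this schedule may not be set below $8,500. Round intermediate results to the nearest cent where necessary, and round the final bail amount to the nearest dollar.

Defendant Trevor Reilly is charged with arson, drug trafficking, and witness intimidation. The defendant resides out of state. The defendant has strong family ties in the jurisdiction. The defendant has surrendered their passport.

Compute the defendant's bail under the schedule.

Base amounts from the schedule: arson $290,000; drug trafficking $194,500; witness intimidation $23,000.
Stacking rule: use the highest base only. Highest is arson at $290,000. Combined base = $290,000.
Defendant has surrendered passport (−25%): $290,000 × 0.75 = $217,500.
Defendant has an out-of-state residence (+75%): $217,500 × 1.75 = $380,625.
Strong family ties in the jurisdiction (−$3,000 flat): $380,625 − $3,000 = $377,625.
$377,625 is at or above the $8,500 minimum.

$377,625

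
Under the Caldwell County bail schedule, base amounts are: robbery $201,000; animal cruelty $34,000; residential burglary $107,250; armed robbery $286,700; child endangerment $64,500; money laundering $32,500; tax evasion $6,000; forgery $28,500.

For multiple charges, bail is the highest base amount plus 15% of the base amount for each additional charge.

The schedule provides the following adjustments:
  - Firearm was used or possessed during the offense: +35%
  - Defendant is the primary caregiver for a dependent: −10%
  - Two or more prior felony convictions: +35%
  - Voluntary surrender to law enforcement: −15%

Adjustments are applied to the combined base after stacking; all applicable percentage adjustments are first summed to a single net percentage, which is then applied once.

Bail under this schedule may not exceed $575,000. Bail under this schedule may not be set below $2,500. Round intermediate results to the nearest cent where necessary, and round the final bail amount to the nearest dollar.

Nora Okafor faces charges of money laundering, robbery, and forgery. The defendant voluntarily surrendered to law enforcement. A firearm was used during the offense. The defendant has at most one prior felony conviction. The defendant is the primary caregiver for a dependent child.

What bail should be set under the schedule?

$231,165

Base amounts from the schedule: money laundering $32,500; robbery $201,000; forgery $28,500.
Stacking rule: highest base plus 15% of each additional charge. Highest is robbery at $201,000. Additional: $32,500 × 15% = $4,875; $28,500 × 15% = $4,275. Combined base = $201,000 + $9,150 = $210,150.
Net percentage adjustment: +35% −10% −15% = +10%. $210,150 × 1.1 = $231,165.
$231,165 is within the $575,000 maximum.
$231,165 is at or above the $2,500 minimum.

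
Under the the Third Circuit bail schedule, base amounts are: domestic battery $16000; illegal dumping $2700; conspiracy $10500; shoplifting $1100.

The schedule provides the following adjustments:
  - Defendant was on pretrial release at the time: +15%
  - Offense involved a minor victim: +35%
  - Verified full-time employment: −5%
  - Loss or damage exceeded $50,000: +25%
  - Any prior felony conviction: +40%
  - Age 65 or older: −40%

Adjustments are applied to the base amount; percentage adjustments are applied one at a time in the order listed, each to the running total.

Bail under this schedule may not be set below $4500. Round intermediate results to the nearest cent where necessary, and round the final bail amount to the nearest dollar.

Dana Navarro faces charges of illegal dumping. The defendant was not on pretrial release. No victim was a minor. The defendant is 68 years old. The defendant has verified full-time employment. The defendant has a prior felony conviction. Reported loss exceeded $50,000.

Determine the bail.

Base amounts from the schedule: illegal dumping $2700.
Single charge. Combined base = $2700.
Verified full-time employment (−5%): $2700 × 0.95 = $2565.
Loss or damage exceeded $50,000 (+25%): $2565 × 1.25 = $3206.25.
Any prior felony conviction (+40%): $3206.25 × 1.4 = $4488.75.
Age 65 or older (−40%): $4488.75 × 0.6 = $2693.25.
Result $2693.25 is below the minimum of $4500; bail is set at the minimum $4500.

$4500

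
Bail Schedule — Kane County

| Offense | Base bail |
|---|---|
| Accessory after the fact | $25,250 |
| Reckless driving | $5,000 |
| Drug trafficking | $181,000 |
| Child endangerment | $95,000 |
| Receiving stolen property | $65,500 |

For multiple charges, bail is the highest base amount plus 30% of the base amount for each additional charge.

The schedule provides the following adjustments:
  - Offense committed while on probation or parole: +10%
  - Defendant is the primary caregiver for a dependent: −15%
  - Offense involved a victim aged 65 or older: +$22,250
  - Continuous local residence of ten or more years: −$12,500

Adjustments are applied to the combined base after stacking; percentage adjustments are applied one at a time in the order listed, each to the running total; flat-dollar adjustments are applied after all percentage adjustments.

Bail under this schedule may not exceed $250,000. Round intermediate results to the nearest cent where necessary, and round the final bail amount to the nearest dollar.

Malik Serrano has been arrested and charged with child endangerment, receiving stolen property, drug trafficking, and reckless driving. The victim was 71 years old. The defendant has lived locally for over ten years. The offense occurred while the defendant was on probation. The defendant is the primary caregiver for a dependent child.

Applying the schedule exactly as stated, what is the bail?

Base amounts from the schedule: child endangerment $95,000; receiving stolen property $65,500; drug trafficking $181,000; reckless driving $5,000.
Stacking rule: highest base plus 30% of each additional charge. Highest is drug trafficking at $181,000. Additional: $95,000 × 30% = $28,500; $65,500 × 30% = $19,650; $5,000 × 30% = $1,500. Combined base = $181,000 + $49,650 = $230,650.
Offense committed while on probation or parole (+10%): $230,650 × 1.1 = $253,715.
Defendant is the primary caregiver for a dependent (−15%): $253,715 × 0.85 = $215,657.75.
Offense involved a victim aged 65 or older (+$22,250 flat): $215,657.75 + $22,250 = $237,907.75.
Continuous local residence of ten or more years (−$12,500 flat): $237,907.75 − $12,500 = $225,407.75.
$225,407.75 is within the $250,000 maximum.
Rounded to the nearest dollar: $225,408.

$225,408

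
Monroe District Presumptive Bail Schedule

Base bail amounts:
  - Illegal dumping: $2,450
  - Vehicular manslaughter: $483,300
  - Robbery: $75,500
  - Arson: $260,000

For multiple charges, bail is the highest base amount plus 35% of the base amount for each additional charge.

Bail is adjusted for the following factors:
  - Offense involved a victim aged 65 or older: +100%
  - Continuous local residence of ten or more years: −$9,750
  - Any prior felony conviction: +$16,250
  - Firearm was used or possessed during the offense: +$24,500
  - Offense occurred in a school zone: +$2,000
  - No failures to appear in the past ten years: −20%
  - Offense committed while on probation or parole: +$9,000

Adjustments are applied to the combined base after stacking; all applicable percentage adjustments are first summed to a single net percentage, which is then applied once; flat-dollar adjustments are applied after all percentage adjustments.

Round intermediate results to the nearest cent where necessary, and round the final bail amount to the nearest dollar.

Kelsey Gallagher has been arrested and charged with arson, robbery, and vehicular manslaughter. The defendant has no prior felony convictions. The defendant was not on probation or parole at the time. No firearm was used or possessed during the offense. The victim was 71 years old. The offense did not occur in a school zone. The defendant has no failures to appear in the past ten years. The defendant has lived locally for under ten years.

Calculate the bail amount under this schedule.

$1,081,305

Base amounts from the schedule: arson $260,000; robbery $75,500; vehicular manslaughter $483,300.
Stacking rule: highest base plus 35% of each additional charge. Highest is vehicular manslaughter at $483,300. Additional: $260,000 × 35% = $91,000; $75,500 × 35% = $26,425. Combined base = $483,300 + $117,425 = $600,725.
Net percentage adjustment: +100% −20% = +80%. $600,725 × 1.8 = $1,081,305.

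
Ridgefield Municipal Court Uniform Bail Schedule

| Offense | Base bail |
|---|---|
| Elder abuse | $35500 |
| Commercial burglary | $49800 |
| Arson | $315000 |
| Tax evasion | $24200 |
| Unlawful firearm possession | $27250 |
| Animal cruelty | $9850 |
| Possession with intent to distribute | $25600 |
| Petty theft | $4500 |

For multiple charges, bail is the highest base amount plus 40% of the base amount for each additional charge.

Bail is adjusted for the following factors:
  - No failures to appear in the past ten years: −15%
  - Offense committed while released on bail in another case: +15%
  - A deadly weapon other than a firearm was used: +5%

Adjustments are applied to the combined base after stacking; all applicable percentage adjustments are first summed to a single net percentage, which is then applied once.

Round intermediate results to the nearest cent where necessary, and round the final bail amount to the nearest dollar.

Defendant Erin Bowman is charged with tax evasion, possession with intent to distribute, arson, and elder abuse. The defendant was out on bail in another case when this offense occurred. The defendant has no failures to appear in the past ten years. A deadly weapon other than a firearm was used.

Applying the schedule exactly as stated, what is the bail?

$366576

Base amounts from the schedule: tax evasion $24200; possession with intent to distribute $25600; arson $315000; elder abuse $35500.
Stacking rule: highest base plus 40% of each additional charge. Highest is arson at $315000. Additional: $24200 × 40% = $9680; $25600 × 40% = $10240; $35500 × 40% = $14200. Combined base = $315000 + $34120 = $349120.
Net percentage adjustment: −15% +15% +5% = +5%. $349120 × 1.05 = $366576.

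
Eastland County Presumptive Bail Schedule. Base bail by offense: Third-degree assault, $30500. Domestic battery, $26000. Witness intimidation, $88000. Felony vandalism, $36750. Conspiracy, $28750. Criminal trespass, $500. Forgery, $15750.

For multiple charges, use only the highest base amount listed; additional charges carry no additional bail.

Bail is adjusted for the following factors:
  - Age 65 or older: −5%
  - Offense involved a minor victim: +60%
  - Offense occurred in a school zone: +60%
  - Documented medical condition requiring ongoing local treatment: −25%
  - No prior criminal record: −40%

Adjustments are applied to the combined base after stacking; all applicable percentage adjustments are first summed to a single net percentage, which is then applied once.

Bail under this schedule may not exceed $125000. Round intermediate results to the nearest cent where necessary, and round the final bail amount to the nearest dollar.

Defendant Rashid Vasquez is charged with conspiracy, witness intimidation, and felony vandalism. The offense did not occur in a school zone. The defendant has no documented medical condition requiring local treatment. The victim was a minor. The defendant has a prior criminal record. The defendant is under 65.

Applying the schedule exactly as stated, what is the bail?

$125000

Base amounts from the schedule: conspiracy $28750; witness intimidation $88000; felony vandalism $36750.
Stacking rule: use the highest base only. Highest is witness intimidation at $88000. Combined base = $88000.
Offense involved a minor victim (+60%): $88000 × 1.6 = $140800.
Result $140800 exceeds the maximum of $125000; bail is capped at $125000.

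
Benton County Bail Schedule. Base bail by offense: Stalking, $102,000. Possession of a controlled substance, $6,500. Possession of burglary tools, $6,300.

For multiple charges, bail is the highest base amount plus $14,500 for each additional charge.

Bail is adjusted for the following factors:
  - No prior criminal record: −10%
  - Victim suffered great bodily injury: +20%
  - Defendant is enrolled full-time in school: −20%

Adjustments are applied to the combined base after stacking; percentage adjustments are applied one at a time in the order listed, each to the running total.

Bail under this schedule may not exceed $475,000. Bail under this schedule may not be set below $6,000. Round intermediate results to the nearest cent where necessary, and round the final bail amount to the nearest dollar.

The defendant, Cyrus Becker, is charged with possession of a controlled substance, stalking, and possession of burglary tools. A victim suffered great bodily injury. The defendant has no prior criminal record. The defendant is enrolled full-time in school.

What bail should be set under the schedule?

$113,184

Base amounts from the schedule: possession of a controlled substance $6,500; stalking $102,000; possession of burglary tools $6,300.
Stacking rule: highest base plus $14,500 per additional charge. Highest is stalking at $102,000; 2 additional charges → +$29,000. Combined base = $131,000.
No prior criminal record (−10%): $131,000 × 0.9 = $117,900.
Victim suffered great bodily injury (+20%): $117,900 × 1.2 = $141,480.
Defendant is enrolled full-time in school (−20%): $141,480 × 0.8 = $113,184.
$113,184 is within the $475,000 maximum.
$113,184 is at or above the $6,000 minimum.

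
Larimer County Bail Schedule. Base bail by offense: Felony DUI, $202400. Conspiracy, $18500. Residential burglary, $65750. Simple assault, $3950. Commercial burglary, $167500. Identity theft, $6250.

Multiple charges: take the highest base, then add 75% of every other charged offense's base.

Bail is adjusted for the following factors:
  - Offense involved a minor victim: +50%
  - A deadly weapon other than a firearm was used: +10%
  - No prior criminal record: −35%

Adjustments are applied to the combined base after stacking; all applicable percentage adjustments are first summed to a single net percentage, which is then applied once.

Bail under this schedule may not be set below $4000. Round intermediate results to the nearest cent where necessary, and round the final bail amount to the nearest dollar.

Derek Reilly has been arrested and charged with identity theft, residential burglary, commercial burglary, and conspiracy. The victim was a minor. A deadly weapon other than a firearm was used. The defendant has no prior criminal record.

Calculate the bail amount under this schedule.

$294219

Base amounts from the schedule: identity theft $6250; residential burglary $65750; commercial burglary $167500; conspiracy $18500.
Stacking rule: highest base plus 75% of each additional charge. Highest is commercial burglary at $167500. Additional: $6250 × 75% = $4687.50; $65750 × 75% = $49312.50; $18500 × 75% = $13875. Combined base = $167500 + $67875 = $235375.
Net percentage adjustment: +50% +10% −35% = +25%. $235375 × 1.25 = $294218.75.
$294218.75 is at or above the $4000 minimum.
Rounded to the nearest dollar: $294219.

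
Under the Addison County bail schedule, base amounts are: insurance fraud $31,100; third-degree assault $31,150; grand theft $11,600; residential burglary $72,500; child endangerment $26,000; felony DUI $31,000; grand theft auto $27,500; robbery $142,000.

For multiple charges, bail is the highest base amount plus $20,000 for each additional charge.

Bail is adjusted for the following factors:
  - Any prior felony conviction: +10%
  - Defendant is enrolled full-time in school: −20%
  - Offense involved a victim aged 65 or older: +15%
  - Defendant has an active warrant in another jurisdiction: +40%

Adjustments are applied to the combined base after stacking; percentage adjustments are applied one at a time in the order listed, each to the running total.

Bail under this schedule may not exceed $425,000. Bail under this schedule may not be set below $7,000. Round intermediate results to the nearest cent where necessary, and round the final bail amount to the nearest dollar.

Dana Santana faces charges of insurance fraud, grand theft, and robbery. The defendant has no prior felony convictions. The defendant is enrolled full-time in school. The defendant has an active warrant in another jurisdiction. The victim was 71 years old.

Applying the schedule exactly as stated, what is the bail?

Base amounts from the schedule: insurance fraud $31,100; grand theft $11,600; robbery $142,000.
Stacking rule: highest base plus $20,000 per additional charge. Highest is robbery at $142,000; 2 additional charges → +$40,000. Combined base = $182,000.
Defendant is enrolled full-time in school (−20%): $182,000 × 0.8 = $145,600.
Offense involved a victim aged 65 or older (+15%): $145,600 × 1.15 = $167,440.
Defendant has an active warrant in another jurisdiction (+40%): $167,440 × 1.4 = $234,416.
$234,416 is within the $425,000 maximum.
$234,416 is at or above the $7,000 minimum.

$234,416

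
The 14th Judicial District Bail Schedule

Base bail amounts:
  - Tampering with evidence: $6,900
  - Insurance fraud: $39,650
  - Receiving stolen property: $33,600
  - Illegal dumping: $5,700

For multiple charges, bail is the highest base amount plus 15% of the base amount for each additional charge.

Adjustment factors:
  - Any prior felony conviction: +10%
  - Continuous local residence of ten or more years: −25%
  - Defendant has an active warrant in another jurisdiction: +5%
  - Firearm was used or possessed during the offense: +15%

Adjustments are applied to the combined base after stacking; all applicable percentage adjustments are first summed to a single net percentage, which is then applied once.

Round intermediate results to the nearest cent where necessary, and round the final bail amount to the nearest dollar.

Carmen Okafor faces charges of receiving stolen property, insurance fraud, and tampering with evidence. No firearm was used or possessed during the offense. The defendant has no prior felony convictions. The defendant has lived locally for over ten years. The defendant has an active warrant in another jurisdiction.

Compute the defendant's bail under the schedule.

$36,580

Base amounts from the schedule: receiving stolen property $33,600; insurance fraud $39,650; tampering with evidence $6,900.
Stacking rule: highest base plus 15% of each additional charge. Highest is insurance fraud at $39,650. Additional: $33,600 × 15% = $5,040; $6,900 × 15% = $1,035. Combined base = $39,650 + $6,075 = $45,725.
Net percentage adjustment: −25% +5% = −20%. $45,725 × 0.8 = $36,580.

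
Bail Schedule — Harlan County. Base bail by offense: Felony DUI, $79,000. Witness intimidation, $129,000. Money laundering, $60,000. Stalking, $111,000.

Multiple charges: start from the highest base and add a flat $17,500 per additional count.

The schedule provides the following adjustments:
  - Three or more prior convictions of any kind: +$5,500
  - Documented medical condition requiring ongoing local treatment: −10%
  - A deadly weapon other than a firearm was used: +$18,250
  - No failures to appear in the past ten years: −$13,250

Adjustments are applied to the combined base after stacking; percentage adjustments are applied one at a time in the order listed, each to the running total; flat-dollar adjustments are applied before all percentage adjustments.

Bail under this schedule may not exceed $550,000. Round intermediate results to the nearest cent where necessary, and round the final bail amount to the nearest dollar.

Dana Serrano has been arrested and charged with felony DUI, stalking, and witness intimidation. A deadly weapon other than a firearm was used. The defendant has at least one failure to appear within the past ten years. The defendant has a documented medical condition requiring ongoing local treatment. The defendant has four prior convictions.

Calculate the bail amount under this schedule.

$168,975

Base amounts from the schedule: felony DUI $79,000; stalking $111,000; witness intimidation $129,000.
Stacking rule: highest base plus $17,500 per additional charge. Highest is witness intimidation at $129,000; 2 additional charges → +$35,000. Combined base = $164,000.
Three or more prior convictions of any kind (+$5,500 flat): $164,000 + $5,500 = $169,500.
A deadly weapon other than a firearm was used (+$18,250 flat): $169,500 + $18,250 = $187,750.
Documented medical condition requiring ongoing local treatment (−10%): $187,750 × 0.9 = $168,975.
$168,975 is within the $550,000 maximum.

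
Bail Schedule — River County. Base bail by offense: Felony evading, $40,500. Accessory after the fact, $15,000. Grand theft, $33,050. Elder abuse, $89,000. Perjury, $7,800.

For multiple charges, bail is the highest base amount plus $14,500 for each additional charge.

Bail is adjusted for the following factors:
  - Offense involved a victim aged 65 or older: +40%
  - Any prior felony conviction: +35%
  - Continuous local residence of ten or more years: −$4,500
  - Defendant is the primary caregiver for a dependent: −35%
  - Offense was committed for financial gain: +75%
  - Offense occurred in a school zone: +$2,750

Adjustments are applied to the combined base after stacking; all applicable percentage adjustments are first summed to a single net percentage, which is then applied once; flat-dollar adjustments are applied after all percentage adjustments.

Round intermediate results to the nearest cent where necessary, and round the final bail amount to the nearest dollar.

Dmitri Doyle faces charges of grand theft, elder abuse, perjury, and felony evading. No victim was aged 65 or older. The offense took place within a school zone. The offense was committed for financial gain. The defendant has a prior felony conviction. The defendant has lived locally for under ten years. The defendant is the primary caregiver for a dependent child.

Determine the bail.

Base amounts from the schedule: grand theft $33,050; elder abuse $89,000; perjury $7,800; felony evading $40,500.
Stacking rule: highest base plus $14,500 per additional charge. Highest is elder abuse at $89,000; 3 additional charges → +$43,500. Combined base = $132,500.
Net percentage adjustment: +35% −35% +75% = +75%. $132,500 × 1.75 = $231,875.
Offense occurred in a school zone (+$2,750 flat): $231,875 + $2,750 = $234,625.

$234,625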